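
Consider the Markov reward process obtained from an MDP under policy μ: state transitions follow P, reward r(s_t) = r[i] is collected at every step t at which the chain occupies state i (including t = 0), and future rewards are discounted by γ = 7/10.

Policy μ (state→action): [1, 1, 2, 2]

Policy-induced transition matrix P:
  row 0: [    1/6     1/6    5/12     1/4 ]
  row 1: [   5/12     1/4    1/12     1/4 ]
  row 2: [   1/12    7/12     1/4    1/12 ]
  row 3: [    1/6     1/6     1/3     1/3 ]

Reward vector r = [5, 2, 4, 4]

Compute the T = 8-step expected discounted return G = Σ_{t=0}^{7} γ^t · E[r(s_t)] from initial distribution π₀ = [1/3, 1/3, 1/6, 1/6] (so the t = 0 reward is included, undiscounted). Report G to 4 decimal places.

G = 11.4775

t=0: π = [0.3333, 0.3333, 0.1667, 0.1667], E[r] = 3.6667, γ^t·E[r] = 3.666667, running G = 3.666667
t=1: π = [0.2361, 0.2639, 0.2639, 0.2361], E[r] = 3.7083, γ^t·E[r] = 2.595833, running G = 6.262500
t=2: π = [0.2106, 0.2986, 0.2650, 0.2257], E[r] = 3.6134, γ^t·E[r] = 1.770579, running G = 8.033079
t=3: π = [0.2192, 0.3020, 0.2541, 0.2246], E[r] = 3.6153, γ^t·E[r] = 1.240034, running G = 9.273112
t=4: π = [0.2210, 0.2977, 0.2549, 0.2264], E[r] = 3.6255, γ^t·E[r] = 0.870490, running G = 10.143602
t=5: π = [0.2199, 0.2977, 0.2561, 0.2264], E[r] = 3.6245, γ^t·E[r] = 0.609163, running G = 10.752765
t=6: π = [0.2198, 0.2982, 0.2559, 0.2262], E[r] = 3.6234, γ^t·E[r] = 0.426290, running G = 11.179056
t=7: π = [0.2199, 0.2981, 0.2558, 0.2262], E[r] = 3.6236, γ^t·E[r] = 0.298420, running G = 11.477476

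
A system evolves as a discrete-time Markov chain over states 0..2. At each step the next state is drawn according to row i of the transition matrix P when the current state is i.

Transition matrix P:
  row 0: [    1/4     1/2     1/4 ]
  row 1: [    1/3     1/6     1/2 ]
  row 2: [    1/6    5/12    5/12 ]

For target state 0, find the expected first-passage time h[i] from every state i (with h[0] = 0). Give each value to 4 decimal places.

First-step conditioning: h[0] = 0; for i ≠ 0, h[i] = 1 + Σ_k P[i][k]·h[k].
  h[1] = 1 + 1/6·h[1] + 1/2·h[2]
  h[2] = 1 + 5/12·h[1] + 5/12·h[2]
Solving the 2×2 linear system over states ≠ 0 gives exactly h = [0, 39/10, 9/2] (h[0] = 0 is the target).

h = [0.0000, 3.9000, 4.5000]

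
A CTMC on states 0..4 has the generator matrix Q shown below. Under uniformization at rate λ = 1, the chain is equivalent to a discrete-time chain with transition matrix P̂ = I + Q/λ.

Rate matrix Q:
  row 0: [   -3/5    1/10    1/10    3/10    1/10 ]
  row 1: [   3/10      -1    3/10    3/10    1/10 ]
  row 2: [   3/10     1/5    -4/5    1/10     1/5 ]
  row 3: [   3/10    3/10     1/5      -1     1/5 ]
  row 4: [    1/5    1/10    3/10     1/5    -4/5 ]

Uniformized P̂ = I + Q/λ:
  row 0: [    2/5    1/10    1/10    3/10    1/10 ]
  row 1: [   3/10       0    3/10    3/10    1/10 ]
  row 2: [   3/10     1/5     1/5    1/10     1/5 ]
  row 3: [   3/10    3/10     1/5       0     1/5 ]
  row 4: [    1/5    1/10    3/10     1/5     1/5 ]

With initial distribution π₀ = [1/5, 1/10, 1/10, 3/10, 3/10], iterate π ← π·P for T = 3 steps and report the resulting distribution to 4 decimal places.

π = [0.3157, 0.1448, 0.1981, 0.1864, 0.1550]

t=0: π = [0.2000, 0.1000, 0.1000, 0.3000, 0.3000]
t=1: π = [0.2900, 0.1600, 0.2200, 0.1600, 0.1700]
t=2: π = [0.3120, 0.1380, 0.2040, 0.1910, 0.1550]
t=3: π = [0.3157, 0.1448, 0.1981, 0.1864, 0.1550]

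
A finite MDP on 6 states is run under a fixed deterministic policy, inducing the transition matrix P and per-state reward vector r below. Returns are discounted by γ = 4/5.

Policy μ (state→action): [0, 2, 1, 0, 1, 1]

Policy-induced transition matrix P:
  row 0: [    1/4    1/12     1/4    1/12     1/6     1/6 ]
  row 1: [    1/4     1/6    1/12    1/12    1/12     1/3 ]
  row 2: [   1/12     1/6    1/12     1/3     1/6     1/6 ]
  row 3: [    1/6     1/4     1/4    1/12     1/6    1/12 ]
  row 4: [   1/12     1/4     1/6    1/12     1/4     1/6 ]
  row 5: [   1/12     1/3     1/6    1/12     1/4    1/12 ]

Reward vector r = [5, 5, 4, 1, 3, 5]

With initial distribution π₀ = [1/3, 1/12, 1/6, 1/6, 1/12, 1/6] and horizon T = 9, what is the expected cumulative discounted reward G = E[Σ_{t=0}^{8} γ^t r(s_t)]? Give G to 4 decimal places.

G = 17.2334

t=0: π = [0.3333, 0.0833, 0.1667, 0.1667, 0.0833, 0.1667], E[r] = 4.0000, γ^t·E[r] = 4.000000, running G = 4.000000
t=1: π = [0.1667, 0.1875, 0.1875, 0.1250, 0.1806, 0.1528], E[r] = 3.9514, γ^t·E[r] = 3.161111, running G = 7.161111
t=2: π = [0.1528, 0.2037, 0.1597, 0.1302, 0.1788, 0.1748], E[r] = 3.9618, γ^t·E[r] = 2.535556, running G = 9.696667
t=3: π = [0.1536, 0.2088, 0.1600, 0.1233, 0.1792, 0.1752], E[r] = 3.9887, γ^t·E[r] = 2.042198, running G = 11.738864
t=4: π = [0.1540, 0.2083, 0.1590, 0.1233, 0.1788, 0.1766], E[r] = 3.9901, γ^t·E[r] = 1.634347, running G = 13.373212
t=5: π = [0.1540, 0.2084, 0.1592, 0.1231, 0.1789, 0.1764], E[r] = 3.9906, γ^t·E[r] = 1.307651, running G = 14.680863
t=6: π = [0.1540, 0.2084, 0.1591, 0.1231, 0.1789, 0.1765], E[r] = 3.9906, γ^t·E[r] = 1.046102, running G = 15.726965
t=7: π = [0.1540, 0.2084, 0.1591, 0.1231, 0.1789, 0.1764], E[r] = 3.9906, γ^t·E[r] = 0.836886, running G = 16.563851
t=8: π = [0.1540, 0.2084, 0.1591, 0.1231, 0.1789, 0.1764], E[r] = 3.9906, γ^t·E[r] = 0.669508, running G = 17.233359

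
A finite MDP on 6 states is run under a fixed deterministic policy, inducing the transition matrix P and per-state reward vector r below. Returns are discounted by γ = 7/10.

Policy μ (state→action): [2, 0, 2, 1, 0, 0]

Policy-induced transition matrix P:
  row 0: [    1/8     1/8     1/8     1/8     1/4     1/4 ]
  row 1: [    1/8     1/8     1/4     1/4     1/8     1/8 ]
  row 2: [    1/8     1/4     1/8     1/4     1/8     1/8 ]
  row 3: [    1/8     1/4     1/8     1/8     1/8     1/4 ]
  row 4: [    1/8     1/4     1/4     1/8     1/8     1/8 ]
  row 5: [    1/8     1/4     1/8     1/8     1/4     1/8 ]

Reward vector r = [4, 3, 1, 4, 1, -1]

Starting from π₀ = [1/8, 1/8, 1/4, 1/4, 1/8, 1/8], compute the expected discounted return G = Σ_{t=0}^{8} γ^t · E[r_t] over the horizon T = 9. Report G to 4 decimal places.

G = 6.4867

t=0: π = [0.1250, 0.1250, 0.2500, 0.2500, 0.1250, 0.1250], E[r] = 2.1250, γ^t·E[r] = 2.125000, running G = 2.125000
t=1: π = [0.1250, 0.2188, 0.1563, 0.1719, 0.1563, 0.1719], E[r] = 1.9844, γ^t·E[r] = 1.389063, running G = 3.514063
t=2: π = [0.1250, 0.2070, 0.1719, 0.1719, 0.1621, 0.1621], E[r] = 1.9805, γ^t·E[r] = 0.970430, running G = 4.484492
t=3: π = [0.1250, 0.2085, 0.1711, 0.1724, 0.1609, 0.1621], E[r] = 1.9849, γ^t·E[r] = 0.680808, running G = 5.165300
t=4: π = [0.1250, 0.2083, 0.1712, 0.1725, 0.1609, 0.1622], E[r] = 1.9846, γ^t·E[r] = 0.476514, running G = 5.641815
t=5: π = [0.1250, 0.2083, 0.1712, 0.1724, 0.1609, 0.1622], E[r] = 1.9846, γ^t·E[r] = 0.333554, running G = 5.975369
t=6: π = [0.1250, 0.2083, 0.1712, 0.1724, 0.1609, 0.1622], E[r] = 1.9846, γ^t·E[r] = 0.233488, running G = 6.208857
t=7: π = [0.1250, 0.2083, 0.1712, 0.1724, 0.1609, 0.1622], E[r] = 1.9846, γ^t·E[r] = 0.163442, running G = 6.372298
t=8: π = [0.1250, 0.2083, 0.1712, 0.1724, 0.1609, 0.1622], E[r] = 1.9846, γ^t·E[r] = 0.114409, running G = 6.486708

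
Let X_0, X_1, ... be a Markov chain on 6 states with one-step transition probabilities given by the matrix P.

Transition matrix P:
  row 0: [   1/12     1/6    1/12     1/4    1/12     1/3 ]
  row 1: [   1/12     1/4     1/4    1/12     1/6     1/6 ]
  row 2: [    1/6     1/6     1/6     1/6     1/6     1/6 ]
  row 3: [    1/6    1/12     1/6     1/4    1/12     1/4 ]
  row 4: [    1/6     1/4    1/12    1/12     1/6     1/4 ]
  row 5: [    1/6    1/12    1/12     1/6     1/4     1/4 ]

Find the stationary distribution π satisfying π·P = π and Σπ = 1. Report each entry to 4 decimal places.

Balance equations π_j = Σ_i π_i·P[i][j]:
  π_0 = 1/12·π_0 + 1/12·π_1 + 1/6·π_2 + 1/6·π_3 + 1/6·π_4 + 1/6·π_5
  π_1 = 1/6·π_0 + 1/4·π_1 + 1/6·π_2 + 1/12·π_3 + 1/4·π_4 + 1/12·π_5
  π_2 = 1/12·π_0 + 1/4·π_1 + 1/6·π_2 + 1/6·π_3 + 1/12·π_4 + 1/12·π_5
  π_3 = 1/4·π_0 + 1/12·π_1 + 1/6·π_2 + 1/4·π_3 + 1/12·π_4 + 1/6·π_5
  π_4 = 1/12·π_0 + 1/6·π_1 + 1/6·π_2 + 1/12·π_3 + 1/6·π_4 + 1/4·π_5
  normalize: π_0 + π_1 + π_2 + π_3 + π_4 + π_5 = 1
Solving the linear system gives exactly π = [28614/202145, 32308/202145, 27293/202145, 33462/202145, 32514/202145, 47954/202145].

π = [0.1416, 0.1598, 0.1350, 0.1655, 0.1608, 0.2372]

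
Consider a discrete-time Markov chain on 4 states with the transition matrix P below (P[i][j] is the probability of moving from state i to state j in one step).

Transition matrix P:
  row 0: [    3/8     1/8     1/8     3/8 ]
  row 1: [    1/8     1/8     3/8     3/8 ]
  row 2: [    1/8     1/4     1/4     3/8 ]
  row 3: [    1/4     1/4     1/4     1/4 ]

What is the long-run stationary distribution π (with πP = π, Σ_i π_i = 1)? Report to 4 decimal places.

π = [0.2222, 0.1975, 0.2469, 0.3333]

Balance equations π_j = Σ_i π_i·P[i][j]:
  π_0 = 3/8·π_0 + 1/8·π_1 + 1/8·π_2 + 1/4·π_3
  π_1 = 1/8·π_0 + 1/8·π_1 + 1/4·π_2 + 1/4·π_3
  π_2 = 1/8·π_0 + 3/8·π_1 + 1/4·π_2 + 1/4·π_3
  normalize: π_0 + π_1 + π_2 + π_3 = 1
Solving the linear system gives exactly π = [2/9, 16/81, 20/81, 1/3].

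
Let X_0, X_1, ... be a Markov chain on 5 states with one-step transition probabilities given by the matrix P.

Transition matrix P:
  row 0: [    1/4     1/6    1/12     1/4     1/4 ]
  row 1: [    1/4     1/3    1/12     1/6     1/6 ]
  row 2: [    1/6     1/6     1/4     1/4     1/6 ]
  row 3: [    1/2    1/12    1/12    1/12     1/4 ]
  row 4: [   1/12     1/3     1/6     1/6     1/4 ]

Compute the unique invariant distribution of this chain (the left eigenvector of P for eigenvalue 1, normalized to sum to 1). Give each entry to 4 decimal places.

Balance equations π_j = Σ_i π_i·P[i][j]:
  π_0 = 1/4·π_0 + 1/4·π_1 + 1/6·π_2 + 1/2·π_3 + 1/12·π_4
  π_1 = 1/6·π_0 + 1/3·π_1 + 1/6·π_2 + 1/12·π_3 + 1/3·π_4
  π_2 = 1/12·π_0 + 1/12·π_1 + 1/4·π_2 + 1/12·π_3 + 1/6·π_4
  π_3 = 1/4·π_0 + 1/6·π_1 + 1/4·π_2 + 1/12·π_3 + 1/6·π_4
  normalize: π_0 + π_1 + π_2 + π_3 + π_4 = 1
Solving the linear system gives exactly π = [4253/17109, 3866/17109, 2089/17109, 1040/5703, 3781/17109].

π = [0.2486, 0.2260, 0.1221, 0.1824, 0.2210]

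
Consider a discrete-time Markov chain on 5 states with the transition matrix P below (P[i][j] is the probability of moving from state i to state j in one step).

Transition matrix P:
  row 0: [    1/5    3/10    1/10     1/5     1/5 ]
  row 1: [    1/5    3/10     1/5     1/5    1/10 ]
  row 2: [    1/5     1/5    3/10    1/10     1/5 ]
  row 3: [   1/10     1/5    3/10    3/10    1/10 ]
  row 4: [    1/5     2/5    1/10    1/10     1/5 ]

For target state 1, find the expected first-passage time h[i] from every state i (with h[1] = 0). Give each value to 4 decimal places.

h = [3.5362, 0.0000, 3.9130, 4.0580, 3.1304]

First-step conditioning: h[1] = 0; for i ≠ 1, h[i] = 1 + Σ_k P[i][k]·h[k].
  h[0] = 1 + 1/5·h[0] + 1/10·h[2] + 1/5·h[3] + 1/5·h[4]
  h[2] = 1 + 1/5·h[0] + 3/10·h[2] + 1/10·h[3] + 1/5·h[4]
  h[3] = 1 + 1/10·h[0] + 3/10·h[2] + 3/10·h[3] + 1/10·h[4]
  h[4] = 1 + 1/5·h[0] + 1/10·h[2] + 1/10·h[3] + 1/5·h[4]
Solving the 4×4 linear system over states ≠ 1 gives exactly h = [244/69, 0, 90/23, 280/69, 72/23] (h[1] = 0 is the target).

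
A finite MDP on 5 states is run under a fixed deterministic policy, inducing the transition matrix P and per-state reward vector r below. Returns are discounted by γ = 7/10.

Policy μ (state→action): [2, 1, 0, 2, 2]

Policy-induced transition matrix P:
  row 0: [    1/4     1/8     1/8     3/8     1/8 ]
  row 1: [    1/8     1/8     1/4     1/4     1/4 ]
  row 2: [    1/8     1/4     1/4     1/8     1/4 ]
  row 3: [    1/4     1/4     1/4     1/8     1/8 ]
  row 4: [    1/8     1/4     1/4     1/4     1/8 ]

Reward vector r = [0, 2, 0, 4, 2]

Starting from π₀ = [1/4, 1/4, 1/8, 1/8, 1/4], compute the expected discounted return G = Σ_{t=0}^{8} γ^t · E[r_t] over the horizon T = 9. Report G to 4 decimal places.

t=0: π = [0.2500, 0.2500, 0.1250, 0.1250, 0.2500], E[r] = 1.5000, γ^t·E[r] = 1.500000, running G = 1.500000
t=1: π = [0.1719, 0.1875, 0.2188, 0.2500, 0.1719], E[r] = 1.7188, γ^t·E[r] = 1.203125, running G = 2.703125
t=2: π = [0.1777, 0.2051, 0.2285, 0.2129, 0.1758], E[r] = 1.6133, γ^t·E[r] = 0.790508, running G = 3.493633
t=3: π = [0.1738, 0.2021, 0.2278, 0.2170, 0.1792], E[r] = 1.6309, γ^t·E[r] = 0.559385, running G = 4.053018
t=4: π = [0.1739, 0.2030, 0.2283, 0.2161, 0.1787], E[r] = 1.6280, γ^t·E[r] = 0.390881, running G = 4.443898
t=5: π = [0.1737, 0.2029, 0.2283, 0.2162, 0.1789], E[r] = 1.6283, γ^t·E[r] = 0.273674, running G = 4.717572
t=6: π = [0.1737, 0.2029, 0.2283, 0.2162, 0.1789], E[r] = 1.6283, γ^t·E[r] = 0.191565, running G = 4.909138
t=7: π = [0.1737, 0.2029, 0.2283, 0.2162, 0.1789], E[r] = 1.6283, γ^t·E[r] = 0.134096, running G = 5.043234
t=8: π = [0.1737, 0.2029, 0.2283, 0.2162, 0.1789], E[r] = 1.6283, γ^t·E[r] = 0.093867, running G = 5.137101

G = 5.1371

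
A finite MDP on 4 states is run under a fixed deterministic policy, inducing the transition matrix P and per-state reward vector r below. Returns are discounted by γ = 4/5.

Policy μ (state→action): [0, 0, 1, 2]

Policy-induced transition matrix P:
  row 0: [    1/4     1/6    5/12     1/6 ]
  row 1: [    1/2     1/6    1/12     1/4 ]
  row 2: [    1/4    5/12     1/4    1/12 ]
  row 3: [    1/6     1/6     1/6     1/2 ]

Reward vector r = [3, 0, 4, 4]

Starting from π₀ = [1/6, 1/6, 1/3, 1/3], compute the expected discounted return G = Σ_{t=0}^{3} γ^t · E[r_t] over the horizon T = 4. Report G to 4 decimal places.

t=0: π = [0.1667, 0.1667, 0.3333, 0.3333], E[r] = 3.1667, γ^t·E[r] = 3.166667, running G = 3.166667
t=1: π = [0.2639, 0.2500, 0.2222, 0.2639], E[r] = 2.7361, γ^t·E[r] = 2.188889, running G = 5.355556
t=2: π = [0.2905, 0.2222, 0.2303, 0.2569], E[r] = 2.8206, γ^t·E[r] = 1.805185, running G = 7.160741
t=3: π = [0.2841, 0.2242, 0.2400, 0.2516], E[r] = 2.8189, γ^t·E[r] = 1.443259, running G = 8.604000

G = 8.6040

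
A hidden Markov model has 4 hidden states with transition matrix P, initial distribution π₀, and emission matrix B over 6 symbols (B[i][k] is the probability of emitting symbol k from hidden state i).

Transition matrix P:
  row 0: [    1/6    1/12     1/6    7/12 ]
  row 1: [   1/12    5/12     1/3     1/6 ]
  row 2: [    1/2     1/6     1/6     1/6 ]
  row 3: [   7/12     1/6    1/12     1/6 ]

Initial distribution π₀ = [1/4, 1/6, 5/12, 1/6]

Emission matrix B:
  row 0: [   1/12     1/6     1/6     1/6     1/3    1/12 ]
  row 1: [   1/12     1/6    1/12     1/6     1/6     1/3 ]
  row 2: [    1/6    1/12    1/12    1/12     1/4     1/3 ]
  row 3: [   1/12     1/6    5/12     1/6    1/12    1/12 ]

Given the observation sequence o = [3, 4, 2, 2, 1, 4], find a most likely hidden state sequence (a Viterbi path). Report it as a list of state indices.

path = [2, 0, 3, 0, 3, 0]

t=0: δ = [4.167e-02, 2.778e-02, 3.472e-02, 2.778e-02]  (obs o_0=3)
t=1: δ = [5.787e-03, 1.929e-03, 2.315e-03, 2.025e-03]  ψ = [2, 1, 1, 0]  (obs o_1=4)
t=2: δ = [1.969e-04, 6.698e-05, 8.038e-05, 1.407e-03]  ψ = [3, 1, 0, 0]  (obs o_2=2)
t=3: δ = [1.368e-04, 1.954e-05, 9.768e-06, 9.768e-05]  ψ = [3, 3, 3, 3]  (obs o_3=2)
t=4: δ = [9.497e-06, 2.713e-06, 1.899e-06, 1.330e-05]  ψ = [3, 3, 0, 0]  (obs o_4=1)
t=5: δ = [2.585e-06, 3.693e-07, 3.957e-07, 4.616e-07]  ψ = [3, 3, 0, 0]  (obs o_5=4)
backtrack: best end state = 0; path = [2, 0, 3, 0, 3, 0]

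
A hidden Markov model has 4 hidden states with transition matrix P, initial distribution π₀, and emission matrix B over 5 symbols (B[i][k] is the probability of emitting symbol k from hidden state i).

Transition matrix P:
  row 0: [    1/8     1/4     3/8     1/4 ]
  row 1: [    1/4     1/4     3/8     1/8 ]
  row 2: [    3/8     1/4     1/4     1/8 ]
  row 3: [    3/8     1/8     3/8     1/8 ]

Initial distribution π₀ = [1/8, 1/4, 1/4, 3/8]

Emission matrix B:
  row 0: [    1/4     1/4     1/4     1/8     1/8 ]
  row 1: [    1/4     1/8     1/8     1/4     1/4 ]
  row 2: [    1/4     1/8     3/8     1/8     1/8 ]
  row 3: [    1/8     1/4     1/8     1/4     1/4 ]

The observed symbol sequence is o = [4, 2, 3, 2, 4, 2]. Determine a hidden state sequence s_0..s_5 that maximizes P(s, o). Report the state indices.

t=0: δ = [1.562e-02, 6.250e-02, 3.125e-02, 9.375e-02]  (obs o_0=4)
t=1: δ = [8.789e-03, 1.953e-03, 1.318e-02, 1.465e-03]  ψ = [3, 1, 3, 3]  (obs o_1=2)
t=2: δ = [6.180e-04, 8.240e-04, 4.120e-04, 5.493e-04]  ψ = [2, 2, 0, 0]  (obs o_2=3)
t=3: δ = [5.150e-05, 2.575e-05, 1.159e-04, 1.931e-05]  ψ = [1, 1, 1, 0]  (obs o_3=2)
t=4: δ = [5.431e-06, 7.242e-06, 3.621e-06, 3.621e-06]  ψ = [2, 2, 2, 2]  (obs o_4=4)
t=5: δ = [4.526e-07, 2.263e-07, 1.018e-06, 1.697e-07]  ψ = [1, 1, 1, 0]  (obs o_5=2)
backtrack: best end state = 2; path = [3, 2, 1, 2, 1, 2]

path = [3, 2, 1, 2, 1, 2]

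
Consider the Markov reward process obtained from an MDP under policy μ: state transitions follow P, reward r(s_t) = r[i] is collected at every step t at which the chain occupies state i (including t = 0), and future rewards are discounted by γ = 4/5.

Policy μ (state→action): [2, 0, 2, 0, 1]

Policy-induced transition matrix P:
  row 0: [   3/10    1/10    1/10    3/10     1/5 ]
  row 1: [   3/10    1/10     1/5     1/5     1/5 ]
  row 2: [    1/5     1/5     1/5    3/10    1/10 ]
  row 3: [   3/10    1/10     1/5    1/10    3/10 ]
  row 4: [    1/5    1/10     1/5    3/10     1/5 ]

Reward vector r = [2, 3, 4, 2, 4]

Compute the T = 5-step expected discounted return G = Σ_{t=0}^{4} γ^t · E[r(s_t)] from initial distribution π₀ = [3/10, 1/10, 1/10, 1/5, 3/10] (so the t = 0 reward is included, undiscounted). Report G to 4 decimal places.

G = 9.6924

t=0: π = [0.3000, 0.1000, 0.1000, 0.2000, 0.3000], E[r] = 2.9000, γ^t·E[r] = 2.900000, running G = 2.900000
t=1: π = [0.2600, 0.1100, 0.1700, 0.2500, 0.2100], E[r] = 2.8700, γ^t·E[r] = 2.296000, running G = 5.196000
t=2: π = [0.2620, 0.1170, 0.1740, 0.2390, 0.2080], E[r] = 2.8810, γ^t·E[r] = 1.843840, running G = 7.039840
t=3: π = [0.2618, 0.1174, 0.1738, 0.2405, 0.2065], E[r] = 2.8780, γ^t·E[r] = 1.473536, running G = 8.513376
t=4: π = [0.2620, 0.1174, 0.1738, 0.2402, 0.2067], E[r] = 2.8784, γ^t·E[r] = 1.178976, running G = 9.692352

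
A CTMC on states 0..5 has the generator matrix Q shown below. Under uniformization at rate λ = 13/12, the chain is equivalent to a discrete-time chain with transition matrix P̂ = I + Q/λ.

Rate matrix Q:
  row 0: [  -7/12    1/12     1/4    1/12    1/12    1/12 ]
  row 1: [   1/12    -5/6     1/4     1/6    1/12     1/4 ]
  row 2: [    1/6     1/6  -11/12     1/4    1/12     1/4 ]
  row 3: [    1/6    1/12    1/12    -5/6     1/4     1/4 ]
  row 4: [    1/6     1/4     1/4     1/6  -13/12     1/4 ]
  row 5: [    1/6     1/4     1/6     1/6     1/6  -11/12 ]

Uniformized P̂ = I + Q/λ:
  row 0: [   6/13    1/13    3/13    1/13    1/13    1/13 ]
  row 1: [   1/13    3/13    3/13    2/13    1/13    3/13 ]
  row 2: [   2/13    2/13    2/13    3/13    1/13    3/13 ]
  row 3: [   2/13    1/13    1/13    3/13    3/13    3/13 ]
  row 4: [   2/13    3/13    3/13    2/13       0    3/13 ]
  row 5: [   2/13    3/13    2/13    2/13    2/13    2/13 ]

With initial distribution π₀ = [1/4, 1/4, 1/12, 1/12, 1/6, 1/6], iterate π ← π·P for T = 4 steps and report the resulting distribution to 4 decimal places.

π = [0.2045, 0.1603, 0.1776, 0.1644, 0.1081, 0.1850]

t=0: π = [0.2500, 0.2500, 0.0833, 0.0833, 0.1667, 0.1667]
t=1: π = [0.2115, 0.1731, 0.1987, 0.1474, 0.0897, 0.1795]
t=2: π = [0.2056, 0.1603, 0.1790, 0.1642, 0.1065, 0.1844]
t=3: π = [0.2048, 0.1601, 0.1776, 0.1644, 0.1082, 0.1849]
t=4: π = [0.2045, 0.1603, 0.1776, 0.1644, 0.1081, 0.1850]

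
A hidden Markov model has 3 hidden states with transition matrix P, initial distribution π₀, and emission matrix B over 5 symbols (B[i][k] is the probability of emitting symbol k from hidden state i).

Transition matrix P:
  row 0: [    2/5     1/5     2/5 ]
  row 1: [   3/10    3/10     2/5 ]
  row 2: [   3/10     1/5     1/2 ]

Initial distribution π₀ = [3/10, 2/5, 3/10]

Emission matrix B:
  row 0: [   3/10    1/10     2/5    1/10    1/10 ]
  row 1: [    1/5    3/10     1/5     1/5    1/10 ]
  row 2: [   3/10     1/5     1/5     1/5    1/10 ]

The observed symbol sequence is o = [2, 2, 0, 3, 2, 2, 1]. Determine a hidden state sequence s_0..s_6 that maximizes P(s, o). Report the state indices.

path = [0, 0, 2, 2, 0, 0, 2]

t=0: δ = [1.200e-01, 8.000e-02, 6.000e-02]  (obs o_0=2)
t=1: δ = [1.920e-02, 4.800e-03, 9.600e-03]  ψ = [0, 0, 0]  (obs o_1=2)
t=2: δ = [2.304e-03, 7.680e-04, 2.304e-03]  ψ = [0, 0, 0]  (obs o_2=0)
t=3: δ = [9.216e-05, 9.216e-05, 2.304e-04]  ψ = [0, 0, 2]  (obs o_3=3)
t=4: δ = [2.765e-05, 9.216e-06, 2.304e-05]  ψ = [2, 2, 2]  (obs o_4=2)
t=5: δ = [4.424e-06, 1.106e-06, 2.304e-06]  ψ = [0, 0, 2]  (obs o_5=2)
t=6: δ = [1.769e-07, 2.654e-07, 3.539e-07]  ψ = [0, 0, 0]  (obs o_6=1)
backtrack: best end state = 2; path = [0, 0, 2, 2, 0, 0, 2]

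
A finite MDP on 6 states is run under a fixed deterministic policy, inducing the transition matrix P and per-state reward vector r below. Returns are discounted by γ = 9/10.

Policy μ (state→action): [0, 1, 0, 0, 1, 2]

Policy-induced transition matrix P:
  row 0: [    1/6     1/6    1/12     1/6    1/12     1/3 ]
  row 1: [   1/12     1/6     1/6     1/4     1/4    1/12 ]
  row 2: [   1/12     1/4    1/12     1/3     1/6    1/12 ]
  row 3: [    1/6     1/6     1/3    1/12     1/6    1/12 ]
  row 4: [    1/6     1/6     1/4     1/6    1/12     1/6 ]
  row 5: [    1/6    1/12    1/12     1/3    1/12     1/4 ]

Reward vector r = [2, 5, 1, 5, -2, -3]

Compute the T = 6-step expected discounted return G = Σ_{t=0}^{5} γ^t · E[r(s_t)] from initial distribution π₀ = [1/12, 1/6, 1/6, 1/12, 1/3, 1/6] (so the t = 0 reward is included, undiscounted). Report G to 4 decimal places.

G = 6.4625

t=0: π = [0.0833, 0.1667, 0.1667, 0.0833, 0.3333, 0.1667], E[r] = 0.4167, γ^t·E[r] = 0.416667, running G = 0.416667
t=1: π = [0.1389, 0.1667, 0.1736, 0.2292, 0.1319, 0.1597], E[r] = 1.6875, γ^t·E[r] = 1.518750, running G = 1.935417
t=2: π = [0.1383, 0.1678, 0.1765, 0.2170, 0.1447, 0.1557], E[r] = 1.6209, γ^t·E[r] = 1.312969, running G = 3.248385
t=3: π = [0.1380, 0.1684, 0.1757, 0.2179, 0.1441, 0.1559], E[r] = 1.6274, γ^t·E[r] = 1.186348, running G = 4.434733
t=4: π = [0.1380, 0.1683, 0.1759, 0.2178, 0.1442, 0.1558], E[r] = 1.6266, γ^t·E[r] = 1.067204, running G = 5.501937
t=5: π = [0.1380, 0.1683, 0.1758, 0.2178, 0.1442, 0.1558], E[r] = 1.6268, γ^t·E[r] = 0.960597, running G = 6.462534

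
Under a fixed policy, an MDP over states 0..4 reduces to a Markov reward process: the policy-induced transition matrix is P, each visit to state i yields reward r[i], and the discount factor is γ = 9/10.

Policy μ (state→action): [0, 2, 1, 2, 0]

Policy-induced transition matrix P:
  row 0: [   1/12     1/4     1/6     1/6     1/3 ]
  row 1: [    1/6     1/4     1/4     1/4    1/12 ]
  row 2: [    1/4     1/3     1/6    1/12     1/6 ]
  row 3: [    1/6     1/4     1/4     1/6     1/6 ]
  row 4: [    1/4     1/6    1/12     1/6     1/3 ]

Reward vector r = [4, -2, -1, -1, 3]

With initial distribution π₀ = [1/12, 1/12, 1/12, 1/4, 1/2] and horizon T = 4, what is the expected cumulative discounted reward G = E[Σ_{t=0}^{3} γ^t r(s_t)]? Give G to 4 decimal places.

t=0: π = [0.0833, 0.0833, 0.0833, 0.2500, 0.5000], E[r] = 1.3333, γ^t·E[r] = 1.333333, running G = 1.333333
t=1: π = [0.2083, 0.2153, 0.1528, 0.1667, 0.2569], E[r] = 0.8542, γ^t·E[r] = 0.768750, running G = 2.102083
t=2: π = [0.1834, 0.2413, 0.1771, 0.1719, 0.2263], E[r] = 0.5810, γ^t·E[r] = 0.470625, running G = 2.572708
t=3: π = [0.1850, 0.2459, 0.1822, 0.1720, 0.2148], E[r] = 0.5384, γ^t·E[r] = 0.392520, running G = 2.965228

G = 2.9652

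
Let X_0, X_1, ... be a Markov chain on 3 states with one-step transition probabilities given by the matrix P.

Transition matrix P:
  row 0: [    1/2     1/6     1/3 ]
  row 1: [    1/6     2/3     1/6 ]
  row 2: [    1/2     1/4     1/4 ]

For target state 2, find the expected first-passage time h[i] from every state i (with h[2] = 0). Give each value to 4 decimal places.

h = [3.6000, 4.8000, 0.0000]

First-step conditioning: h[2] = 0; for i ≠ 2, h[i] = 1 + Σ_k P[i][k]·h[k].
  h[0] = 1 + 1/2·h[0] + 1/6·h[1]
  h[1] = 1 + 1/6·h[0] + 2/3·h[1]
Solving the 2×2 linear system over states ≠ 2 gives exactly h = [18/5, 24/5, 0] (h[2] = 0 is the target).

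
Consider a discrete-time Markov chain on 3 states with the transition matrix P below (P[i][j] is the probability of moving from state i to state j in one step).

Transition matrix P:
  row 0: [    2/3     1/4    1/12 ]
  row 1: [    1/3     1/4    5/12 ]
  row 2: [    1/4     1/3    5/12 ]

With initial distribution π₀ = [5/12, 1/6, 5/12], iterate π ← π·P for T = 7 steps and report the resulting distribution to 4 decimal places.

π = [0.4673, 0.2718, 0.2610]

t=0: π = [0.4167, 0.1667, 0.4167]
t=1: π = [0.4375, 0.2847, 0.2778]
t=2: π = [0.4560, 0.2731, 0.2708]
t=3: π = [0.4628, 0.2726, 0.2647]
t=4: π = [0.4655, 0.2721, 0.2624]
t=5: π = [0.4666, 0.2719, 0.2615]
t=6: π = [0.4671, 0.2718, 0.2611]
t=7: π = [0.4673, 0.2718, 0.2610]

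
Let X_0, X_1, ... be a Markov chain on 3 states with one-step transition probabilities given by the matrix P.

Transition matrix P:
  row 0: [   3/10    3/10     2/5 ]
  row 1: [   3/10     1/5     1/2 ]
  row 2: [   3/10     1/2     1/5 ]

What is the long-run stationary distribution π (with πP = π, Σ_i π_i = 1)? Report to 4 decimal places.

Balance equations π_j = Σ_i π_i·P[i][j]:
  π_0 = 3/10·π_0 + 3/10·π_1 + 3/10·π_2
  π_1 = 3/10·π_0 + 1/5·π_1 + 1/2·π_2
  normalize: π_0 + π_1 + π_2 = 1
Solving the linear system gives exactly π = [3/10, 22/65, 47/130].

π = [0.3000, 0.3385, 0.3615]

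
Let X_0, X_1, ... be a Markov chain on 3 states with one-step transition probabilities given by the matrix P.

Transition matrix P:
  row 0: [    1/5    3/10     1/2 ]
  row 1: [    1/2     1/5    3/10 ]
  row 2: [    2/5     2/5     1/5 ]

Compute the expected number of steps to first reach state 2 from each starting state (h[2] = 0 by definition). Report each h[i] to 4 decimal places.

First-step conditioning: h[2] = 0; for i ≠ 2, h[i] = 1 + Σ_k P[i][k]·h[k].
  h[0] = 1 + 1/5·h[0] + 3/10·h[1]
  h[1] = 1 + 1/2·h[0] + 1/5·h[1]
Solving the 2×2 linear system over states ≠ 2 gives exactly h = [110/49, 130/49, 0] (h[2] = 0 is the target).

h = [2.2449, 2.6531, 0.0000]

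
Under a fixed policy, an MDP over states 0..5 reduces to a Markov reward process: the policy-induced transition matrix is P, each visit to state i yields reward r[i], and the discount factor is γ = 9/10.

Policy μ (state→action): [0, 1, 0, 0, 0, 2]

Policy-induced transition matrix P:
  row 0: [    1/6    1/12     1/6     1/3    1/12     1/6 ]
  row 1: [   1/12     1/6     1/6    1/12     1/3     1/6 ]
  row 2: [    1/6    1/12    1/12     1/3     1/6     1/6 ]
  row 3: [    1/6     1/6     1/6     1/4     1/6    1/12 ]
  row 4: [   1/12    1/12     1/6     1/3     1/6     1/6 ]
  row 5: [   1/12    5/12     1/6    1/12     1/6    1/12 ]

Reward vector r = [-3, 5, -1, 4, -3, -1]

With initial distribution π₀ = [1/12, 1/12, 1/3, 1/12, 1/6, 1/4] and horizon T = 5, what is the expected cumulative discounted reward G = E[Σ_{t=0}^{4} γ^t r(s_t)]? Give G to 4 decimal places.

t=0: π = [0.0833, 0.0833, 0.3333, 0.0833, 0.1667, 0.2500], E[r] = -0.5833, γ^t·E[r] = -0.583333, running G = -0.583333
t=1: π = [0.1250, 0.1806, 0.1389, 0.2431, 0.1736, 0.1389], E[r] = 0.7014, γ^t·E[r] = 0.631250, running G = 0.047917
t=2: π = [0.1256, 0.1649, 0.1551, 0.2332, 0.1863, 0.1348], E[r] = 0.5318, γ^t·E[r] = 0.430781, running G = 0.478698
t=3: π = [0.1262, 0.1615, 0.1537, 0.2390, 0.1837, 0.1360], E[r] = 0.5438, γ^t·E[r] = 0.396457, running G = 0.875155
t=4: π = [0.1266, 0.1620, 0.1539, 0.2391, 0.1831, 0.1354], E[r] = 0.5482, γ^t·E[r] = 0.359683, running G = 1.234838

G = 1.2348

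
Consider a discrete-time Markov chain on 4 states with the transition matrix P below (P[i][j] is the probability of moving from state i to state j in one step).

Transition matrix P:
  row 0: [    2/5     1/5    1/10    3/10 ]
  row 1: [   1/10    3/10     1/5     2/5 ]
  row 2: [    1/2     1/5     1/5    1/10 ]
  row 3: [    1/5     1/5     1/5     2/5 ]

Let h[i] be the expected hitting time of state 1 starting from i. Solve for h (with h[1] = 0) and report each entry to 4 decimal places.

h = [5.0000, 0.0000, 5.0000, 5.0000]

First-step conditioning: h[1] = 0; for i ≠ 1, h[i] = 1 + Σ_k P[i][k]·h[k].
  h[0] = 1 + 2/5·h[0] + 1/10·h[2] + 3/10·h[3]
  h[2] = 1 + 1/2·h[0] + 1/5·h[2] + 1/10·h[3]
  h[3] = 1 + 1/5·h[0] + 1/5·h[2] + 2/5·h[3]
Solving the 3×3 linear system over states ≠ 1 gives exactly h = [5, 0, 5, 5] (h[1] = 0 is the target).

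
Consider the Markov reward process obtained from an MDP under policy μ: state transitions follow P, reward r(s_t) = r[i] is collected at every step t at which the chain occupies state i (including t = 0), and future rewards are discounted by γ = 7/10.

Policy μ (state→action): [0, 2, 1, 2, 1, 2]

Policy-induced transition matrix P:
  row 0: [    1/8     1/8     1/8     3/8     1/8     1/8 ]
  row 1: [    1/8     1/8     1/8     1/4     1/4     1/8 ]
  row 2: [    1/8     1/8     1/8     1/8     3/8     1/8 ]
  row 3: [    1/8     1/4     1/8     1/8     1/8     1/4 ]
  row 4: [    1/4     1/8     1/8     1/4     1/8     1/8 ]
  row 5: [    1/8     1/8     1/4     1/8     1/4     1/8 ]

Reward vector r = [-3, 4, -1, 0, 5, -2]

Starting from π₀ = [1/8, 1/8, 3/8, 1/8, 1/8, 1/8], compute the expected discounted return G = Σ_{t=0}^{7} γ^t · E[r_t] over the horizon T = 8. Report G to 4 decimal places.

t=0: π = [0.1250, 0.1250, 0.3750, 0.1250, 0.1250, 0.1250], E[r] = 0.1250, γ^t·E[r] = 0.125000, running G = 0.125000
t=1: π = [0.1406, 0.1406, 0.1406, 0.1875, 0.2500, 0.1406], E[r] = 0.9688, γ^t·E[r] = 0.678125, running G = 0.803125
t=2: π = [0.1563, 0.1484, 0.1426, 0.2090, 0.1953, 0.1484], E[r] = 0.6621, γ^t·E[r] = 0.324434, running G = 1.127559
t=3: π = [0.1494, 0.1511, 0.1436, 0.2070, 0.1978, 0.1511], E[r] = 0.6992, γ^t·E[r] = 0.239832, running G = 1.367391
t=4: π = [0.1497, 0.1509, 0.1439, 0.2060, 0.1987, 0.1509], E[r] = 0.7021, γ^t·E[r] = 0.168564, running G = 1.535954
t=5: π = [0.1498, 0.1507, 0.1439, 0.2061, 0.1987, 0.1507], E[r] = 0.7016, γ^t·E[r] = 0.117916, running G = 1.653871
t=6: π = [0.1498, 0.1508, 0.1438, 0.2061, 0.1987, 0.1508], E[r] = 0.7014, γ^t·E[r] = 0.082523, running G = 1.736394
t=7: π = [0.1498, 0.1508, 0.1438, 0.2061, 0.1987, 0.1508], E[r] = 0.7015, γ^t·E[r] = 0.057768, running G = 1.794162

G = 1.7942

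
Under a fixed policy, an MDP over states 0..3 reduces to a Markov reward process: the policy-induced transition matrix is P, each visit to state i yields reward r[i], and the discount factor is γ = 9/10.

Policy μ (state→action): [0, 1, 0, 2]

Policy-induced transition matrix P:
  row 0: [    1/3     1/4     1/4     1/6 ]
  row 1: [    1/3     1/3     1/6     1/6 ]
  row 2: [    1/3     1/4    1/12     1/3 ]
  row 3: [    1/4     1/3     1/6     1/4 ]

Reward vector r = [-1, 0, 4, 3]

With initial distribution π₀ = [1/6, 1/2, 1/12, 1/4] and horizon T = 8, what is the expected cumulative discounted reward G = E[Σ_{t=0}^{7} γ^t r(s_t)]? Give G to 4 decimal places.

G = 5.7447

t=0: π = [0.1667, 0.5000, 0.0833, 0.2500], E[r] = 0.9167, γ^t·E[r] = 0.916667, running G = 0.916667
t=1: π = [0.3125, 0.3125, 0.1736, 0.2014], E[r] = 0.9861, γ^t·E[r] = 0.887500, running G = 1.804167
t=2: π = [0.3166, 0.2928, 0.1782, 0.2124], E[r] = 1.0336, γ^t·E[r] = 0.837188, running G = 2.641354
t=3: π = [0.3156, 0.2921, 0.1782, 0.2141], E[r] = 1.0394, γ^t·E[r] = 0.757688, running G = 3.399042
t=4: π = [0.3155, 0.2922, 0.1781, 0.2142], E[r] = 1.0396, γ^t·E[r] = 0.682082, running G = 4.081124
t=5: π = [0.3155, 0.2922, 0.1781, 0.2142], E[r] = 1.0396, γ^t·E[r] = 0.613865, running G = 4.694989
t=6: π = [0.3155, 0.2922, 0.1781, 0.2142], E[r] = 1.0396, γ^t·E[r] = 0.552476, running G = 5.247465
t=7: π = [0.3155, 0.2922, 0.1781, 0.2142], E[r] = 1.0396, γ^t·E[r] = 0.497228, running G = 5.744694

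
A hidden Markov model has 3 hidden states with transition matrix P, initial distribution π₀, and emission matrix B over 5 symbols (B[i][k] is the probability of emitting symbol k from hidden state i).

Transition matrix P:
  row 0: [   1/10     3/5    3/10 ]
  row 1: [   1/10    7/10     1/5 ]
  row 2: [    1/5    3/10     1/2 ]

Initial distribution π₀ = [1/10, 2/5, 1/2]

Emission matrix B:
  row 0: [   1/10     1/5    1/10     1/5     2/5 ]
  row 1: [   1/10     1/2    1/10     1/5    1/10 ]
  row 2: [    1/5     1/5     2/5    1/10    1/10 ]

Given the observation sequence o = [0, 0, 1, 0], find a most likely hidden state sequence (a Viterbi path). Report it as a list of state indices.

t=0: δ = [1.000e-02, 4.000e-02, 1.000e-01]  (obs o_0=0)
t=1: δ = [2.000e-03, 3.000e-03, 1.000e-02]  ψ = [2, 2, 2]  (obs o_1=0)
t=2: δ = [4.000e-04, 1.500e-03, 1.000e-03]  ψ = [2, 2, 2]  (obs o_2=1)
t=3: δ = [2.000e-05, 1.050e-04, 1.000e-04]  ψ = [2, 1, 2]  (obs o_3=0)
backtrack: best end state = 1; path = [2, 2, 1, 1]

path = [2, 2, 1, 1]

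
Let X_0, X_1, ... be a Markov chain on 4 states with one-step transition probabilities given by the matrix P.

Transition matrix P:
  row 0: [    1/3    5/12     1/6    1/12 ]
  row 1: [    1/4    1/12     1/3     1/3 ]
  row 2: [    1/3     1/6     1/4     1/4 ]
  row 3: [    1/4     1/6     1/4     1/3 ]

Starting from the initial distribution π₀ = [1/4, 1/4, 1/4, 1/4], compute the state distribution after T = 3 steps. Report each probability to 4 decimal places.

t=0: π = [0.2500, 0.2500, 0.2500, 0.2500]
t=1: π = [0.2917, 0.2083, 0.2500, 0.2500]
t=2: π = [0.2951, 0.2222, 0.2431, 0.2396]
t=3: π = [0.2948, 0.2219, 0.2439, 0.2393]

π = [0.2948, 0.2219, 0.2439, 0.2393]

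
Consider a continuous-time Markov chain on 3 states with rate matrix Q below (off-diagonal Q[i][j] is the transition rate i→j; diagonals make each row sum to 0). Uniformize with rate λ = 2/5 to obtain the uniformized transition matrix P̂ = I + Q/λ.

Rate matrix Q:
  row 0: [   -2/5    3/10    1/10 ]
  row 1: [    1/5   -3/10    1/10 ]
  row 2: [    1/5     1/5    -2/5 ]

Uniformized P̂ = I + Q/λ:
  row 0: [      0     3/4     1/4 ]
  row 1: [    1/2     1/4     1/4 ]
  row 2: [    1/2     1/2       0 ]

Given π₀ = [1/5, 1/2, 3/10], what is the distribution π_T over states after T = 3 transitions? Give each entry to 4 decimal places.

t=0: π = [0.2000, 0.5000, 0.3000]
t=1: π = [0.4000, 0.4250, 0.1750]
t=2: π = [0.3000, 0.4938, 0.2063]
t=3: π = [0.3500, 0.4516, 0.1984]

π = [0.3500, 0.4516, 0.1984]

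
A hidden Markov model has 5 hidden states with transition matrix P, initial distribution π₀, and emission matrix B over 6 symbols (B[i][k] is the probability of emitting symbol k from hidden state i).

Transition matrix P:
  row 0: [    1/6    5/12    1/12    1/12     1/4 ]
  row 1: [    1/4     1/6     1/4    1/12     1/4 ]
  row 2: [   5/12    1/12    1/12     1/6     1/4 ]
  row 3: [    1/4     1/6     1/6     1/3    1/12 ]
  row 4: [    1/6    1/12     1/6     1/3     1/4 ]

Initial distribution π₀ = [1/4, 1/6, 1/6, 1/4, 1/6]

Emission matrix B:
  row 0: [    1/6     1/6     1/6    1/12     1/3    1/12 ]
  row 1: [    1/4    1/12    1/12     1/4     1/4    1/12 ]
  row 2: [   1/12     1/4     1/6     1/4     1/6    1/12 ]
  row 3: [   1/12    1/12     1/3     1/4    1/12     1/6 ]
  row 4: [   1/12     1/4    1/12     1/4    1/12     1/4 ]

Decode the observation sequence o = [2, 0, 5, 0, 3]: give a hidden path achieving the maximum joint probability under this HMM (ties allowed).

t=0: δ = [4.167e-02, 1.389e-02, 2.778e-02, 8.333e-02, 1.389e-02]  (obs o_0=2)
t=1: δ = [3.472e-03, 4.340e-03, 1.157e-03, 2.315e-03, 8.681e-04]  ψ = [3, 0, 3, 3, 0]  (obs o_1=0)
t=2: δ = [9.042e-05, 1.206e-04, 9.042e-05, 1.286e-04, 2.713e-04]  ψ = [1, 0, 1, 3, 1]  (obs o_2=5)
t=3: δ = [7.535e-06, 9.419e-06, 3.768e-06, 7.535e-06, 5.651e-06]  ψ = [4, 0, 4, 4, 4]  (obs o_3=0)
t=4: δ = [1.962e-07, 7.849e-07, 5.887e-07, 6.279e-07, 5.887e-07]  ψ = [1, 0, 1, 3, 1]  (obs o_4=3)
backtrack: best end state = 1; path = [0, 1, 4, 0, 1]

path = [0, 1, 4, 0, 1]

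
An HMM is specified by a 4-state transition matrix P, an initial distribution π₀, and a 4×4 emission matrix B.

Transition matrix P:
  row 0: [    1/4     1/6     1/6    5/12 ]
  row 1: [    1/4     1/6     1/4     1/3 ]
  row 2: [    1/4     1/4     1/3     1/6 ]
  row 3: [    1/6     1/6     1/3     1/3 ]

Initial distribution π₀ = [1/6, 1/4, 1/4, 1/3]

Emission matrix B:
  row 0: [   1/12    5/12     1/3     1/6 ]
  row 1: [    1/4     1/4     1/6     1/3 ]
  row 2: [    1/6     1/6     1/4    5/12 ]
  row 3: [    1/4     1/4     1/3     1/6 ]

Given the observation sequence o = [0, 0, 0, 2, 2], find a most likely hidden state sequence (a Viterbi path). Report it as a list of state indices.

t=0: δ = [1.389e-02, 6.250e-02, 4.167e-02, 8.333e-02]  (obs o_0=0)
t=1: δ = [1.302e-03, 3.472e-03, 4.630e-03, 6.944e-03]  ψ = [1, 3, 3, 3]  (obs o_1=0)
t=2: δ = [9.645e-05, 2.894e-04, 3.858e-04, 5.787e-04]  ψ = [2, 2, 3, 3]  (obs o_2=0)
t=3: δ = [3.215e-05, 1.608e-05, 4.823e-05, 6.430e-05]  ψ = [2, 2, 3, 3]  (obs o_3=2)
t=4: δ = [4.019e-06, 2.009e-06, 5.358e-06, 7.144e-06]  ψ = [2, 2, 3, 3]  (obs o_4=2)
backtrack: best end state = 3; path = [3, 3, 3, 3, 3]

path = [3, 3, 3, 3, 3]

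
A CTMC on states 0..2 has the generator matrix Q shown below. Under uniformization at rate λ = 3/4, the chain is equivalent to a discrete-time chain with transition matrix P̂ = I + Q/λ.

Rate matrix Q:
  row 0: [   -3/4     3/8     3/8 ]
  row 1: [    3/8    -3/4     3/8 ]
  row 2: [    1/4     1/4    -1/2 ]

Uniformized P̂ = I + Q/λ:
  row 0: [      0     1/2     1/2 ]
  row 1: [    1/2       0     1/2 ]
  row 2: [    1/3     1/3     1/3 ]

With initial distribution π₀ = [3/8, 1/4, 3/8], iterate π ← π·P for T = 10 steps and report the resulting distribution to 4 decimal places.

π = [0.2858, 0.2857, 0.4286]

t=0: π = [0.3750, 0.2500, 0.3750]
t=1: π = [0.2500, 0.3125, 0.4375]
t=2: π = [0.3021, 0.2708, 0.4271]
t=3: π = [0.2778, 0.2934, 0.4288]
t=4: π = [0.2896, 0.2818, 0.4285]
t=5: π = [0.2838, 0.2877, 0.4286]
t=6: π = [0.2867, 0.2847, 0.4286]
t=7: π = [0.2852, 0.2862, 0.4286]
t=8: π = [0.2860, 0.2855, 0.4286]
t=9: π = [0.2856, 0.2858, 0.4286]
t=10: π = [0.2858, 0.2857, 0.4286]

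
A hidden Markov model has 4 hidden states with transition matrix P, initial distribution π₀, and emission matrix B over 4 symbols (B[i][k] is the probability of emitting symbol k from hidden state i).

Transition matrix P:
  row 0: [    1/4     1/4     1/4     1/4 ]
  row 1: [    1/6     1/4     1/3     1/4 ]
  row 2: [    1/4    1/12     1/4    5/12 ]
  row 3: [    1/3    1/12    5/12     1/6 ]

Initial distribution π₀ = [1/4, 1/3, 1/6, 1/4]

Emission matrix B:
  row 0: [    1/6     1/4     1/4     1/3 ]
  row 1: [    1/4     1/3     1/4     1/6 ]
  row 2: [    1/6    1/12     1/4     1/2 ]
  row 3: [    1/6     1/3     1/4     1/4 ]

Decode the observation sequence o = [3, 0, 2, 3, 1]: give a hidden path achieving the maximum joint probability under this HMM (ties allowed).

t=0: δ = [8.333e-02, 5.556e-02, 8.333e-02, 6.250e-02]  (obs o_0=3)
t=1: δ = [3.472e-03, 5.208e-03, 4.340e-03, 5.787e-03]  ψ = [0, 0, 3, 2]  (obs o_1=0)
t=2: δ = [4.823e-04, 3.255e-04, 6.028e-04, 4.521e-04]  ψ = [3, 1, 3, 2]  (obs o_2=2)
t=3: δ = [5.023e-05, 2.009e-05, 9.419e-05, 6.279e-05]  ψ = [2, 0, 3, 2]  (obs o_3=3)
t=4: δ = [5.887e-06, 4.186e-06, 2.180e-06, 1.308e-05]  ψ = [2, 0, 3, 2]  (obs o_4=1)
backtrack: best end state = 3; path = [3, 2, 3, 2, 3]

path = [3, 2, 3, 2, 3]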